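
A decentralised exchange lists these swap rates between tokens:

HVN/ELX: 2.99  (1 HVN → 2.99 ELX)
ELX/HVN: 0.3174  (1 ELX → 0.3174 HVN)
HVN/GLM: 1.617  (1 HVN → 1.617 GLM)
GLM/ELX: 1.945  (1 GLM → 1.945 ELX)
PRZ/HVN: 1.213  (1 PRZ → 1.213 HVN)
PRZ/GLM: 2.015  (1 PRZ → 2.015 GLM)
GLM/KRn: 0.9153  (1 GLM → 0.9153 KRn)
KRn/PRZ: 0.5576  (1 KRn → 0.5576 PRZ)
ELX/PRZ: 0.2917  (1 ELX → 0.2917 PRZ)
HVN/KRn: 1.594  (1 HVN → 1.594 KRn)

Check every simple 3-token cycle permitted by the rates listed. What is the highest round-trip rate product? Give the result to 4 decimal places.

GLM→ELX→PRZ→GLM: 1.945 × 0.2917 × 2.015 = 1.14322
HVN→KRn→PRZ→HVN: 1.594 × 0.5576 × 1.213 = 1.07813
HVN→ELX→PRZ→HVN: 2.99 × 0.2917 × 1.213 = 1.05796
GLM→KRn→PRZ→GLM: 0.9153 × 0.5576 × 2.015 = 1.02840
HVN→GLM→ELX→HVN: 1.617 × 1.945 × 0.3174 = 0.99824
Maximum is GLM→ELX→PRZ→GLM at 1.1432; arbitrage exists.

1.1432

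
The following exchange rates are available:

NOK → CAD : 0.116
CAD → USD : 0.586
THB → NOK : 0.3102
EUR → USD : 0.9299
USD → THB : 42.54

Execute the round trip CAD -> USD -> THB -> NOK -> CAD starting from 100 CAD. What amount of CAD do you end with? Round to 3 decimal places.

89.701

100 CAD × 0.586 = 58.6 USD
58.6 USD × 42.54 = 2492.844 THB
2492.844 THB × 0.3102 = 773.2802088 NOK
773.2802088 NOK × 0.116 = 89.7005042208 CAD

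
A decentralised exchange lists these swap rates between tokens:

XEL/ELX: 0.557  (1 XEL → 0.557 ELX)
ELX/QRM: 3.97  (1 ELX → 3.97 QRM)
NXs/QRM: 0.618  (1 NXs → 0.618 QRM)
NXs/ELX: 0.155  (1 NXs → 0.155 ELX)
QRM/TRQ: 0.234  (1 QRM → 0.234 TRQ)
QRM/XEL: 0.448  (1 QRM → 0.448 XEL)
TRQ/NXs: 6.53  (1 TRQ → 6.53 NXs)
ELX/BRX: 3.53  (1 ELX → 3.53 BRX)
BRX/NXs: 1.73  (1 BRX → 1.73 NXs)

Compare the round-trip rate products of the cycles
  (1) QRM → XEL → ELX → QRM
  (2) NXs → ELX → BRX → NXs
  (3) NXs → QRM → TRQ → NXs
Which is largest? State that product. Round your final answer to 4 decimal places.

0.9907

(1) 0.448 × 0.557 × 3.97 = 0.99066
(2) 0.155 × 3.53 × 1.73 = 0.94657
(3) 0.618 × 0.234 × 6.53 = 0.94432
Highest is cycle (1) at 0.9907 (≤1, no arbitrage).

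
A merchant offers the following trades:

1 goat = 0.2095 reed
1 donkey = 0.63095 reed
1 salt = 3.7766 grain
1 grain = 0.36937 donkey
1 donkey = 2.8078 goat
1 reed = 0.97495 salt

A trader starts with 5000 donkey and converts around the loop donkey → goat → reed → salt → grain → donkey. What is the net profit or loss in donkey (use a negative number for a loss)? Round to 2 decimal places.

-999.95

5000 donkey × 2.8078 = 14039 goat
14039 goat × 0.2095 = 2941.1705 reed
2941.1705 reed × 0.97495 = 2867.494178975 salt
2867.494178975 salt × 3.7766 = 10829.378516316985 grain
10829.378516316985 grain × 0.36937 = 4000.04754257200474945 donkey
Net change: 4000.04754257200474945 − 5000 = -999.95245742799525055 donkey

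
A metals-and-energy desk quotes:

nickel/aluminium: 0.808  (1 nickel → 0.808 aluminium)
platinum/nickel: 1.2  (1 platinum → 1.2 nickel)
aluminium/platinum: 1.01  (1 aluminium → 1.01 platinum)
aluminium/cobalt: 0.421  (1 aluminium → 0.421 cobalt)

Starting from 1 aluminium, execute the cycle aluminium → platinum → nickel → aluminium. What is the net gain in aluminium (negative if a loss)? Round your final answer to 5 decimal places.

1 aluminium × 1.01 = 1.01 platinum
1.01 platinum × 1.2 = 1.212 nickel
1.212 nickel × 0.808 = 0.979296 aluminium
Net change: 0.979296 − 1 = -0.020704 aluminium

-0.02070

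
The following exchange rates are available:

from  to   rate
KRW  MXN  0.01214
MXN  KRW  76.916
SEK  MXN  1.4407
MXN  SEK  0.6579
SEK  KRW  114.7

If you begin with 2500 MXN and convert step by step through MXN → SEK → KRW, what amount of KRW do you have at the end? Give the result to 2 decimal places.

188652.83

2500 MXN × 0.6579 = 1644.75 SEK
1644.75 SEK × 114.7 = 188652.825 KRW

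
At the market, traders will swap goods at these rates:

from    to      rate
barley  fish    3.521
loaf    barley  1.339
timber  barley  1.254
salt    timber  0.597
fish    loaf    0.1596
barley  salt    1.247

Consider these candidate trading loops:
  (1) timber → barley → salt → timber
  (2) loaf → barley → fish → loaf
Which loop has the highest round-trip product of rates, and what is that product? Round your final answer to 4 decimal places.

0.9336

(1) 1.254 × 1.247 × 0.597 = 0.93355
(2) 1.339 × 3.521 × 0.1596 = 0.75245
Highest is cycle (1) at 0.9336 (≤1, no arbitrage).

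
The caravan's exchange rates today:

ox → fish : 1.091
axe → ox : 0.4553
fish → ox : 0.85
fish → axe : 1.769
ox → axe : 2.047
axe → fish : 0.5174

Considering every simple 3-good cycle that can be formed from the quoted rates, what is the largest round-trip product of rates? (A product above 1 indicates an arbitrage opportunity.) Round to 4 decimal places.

axe→fish→ox→axe: 0.5174 × 0.85 × 2.047 = 0.90025
axe→ox→fish→axe: 0.4553 × 1.091 × 1.769 = 0.87872
Maximum is axe→fish→ox→axe at 0.9003; no arbitrage — every cycle loses value.

0.9003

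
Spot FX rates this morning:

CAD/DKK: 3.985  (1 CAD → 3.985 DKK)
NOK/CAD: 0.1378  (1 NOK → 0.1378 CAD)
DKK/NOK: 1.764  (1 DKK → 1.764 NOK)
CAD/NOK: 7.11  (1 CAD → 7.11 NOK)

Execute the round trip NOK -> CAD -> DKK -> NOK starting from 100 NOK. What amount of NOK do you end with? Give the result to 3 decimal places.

100 NOK × 0.1378 = 13.78 CAD
13.78 CAD × 3.985 = 54.9133 DKK
54.9133 DKK × 1.764 = 96.8670612 NOK

96.867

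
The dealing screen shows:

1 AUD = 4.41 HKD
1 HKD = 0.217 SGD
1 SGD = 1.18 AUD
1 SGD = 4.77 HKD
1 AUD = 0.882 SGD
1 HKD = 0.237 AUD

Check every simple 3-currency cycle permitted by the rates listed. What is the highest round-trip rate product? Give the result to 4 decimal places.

SGD→AUD→HKD→SGD: 1.18 × 4.41 × 0.217 = 1.12922
SGD→HKD→AUD→SGD: 4.77 × 0.237 × 0.882 = 0.99709
Maximum is SGD→AUD→HKD→SGD at 1.1292; arbitrage exists.

1.1292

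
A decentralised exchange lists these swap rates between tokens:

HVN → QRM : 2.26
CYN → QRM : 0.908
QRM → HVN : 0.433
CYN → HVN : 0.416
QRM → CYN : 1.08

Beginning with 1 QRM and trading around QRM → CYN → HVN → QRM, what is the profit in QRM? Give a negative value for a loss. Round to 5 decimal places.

1 QRM × 1.08 = 1.08 CYN
1.08 CYN × 0.416 = 0.44928 HVN
0.44928 HVN × 2.26 = 1.0153728 QRM
Net change: 1.0153728 − 1 = 0.0153728 QRM

0.01537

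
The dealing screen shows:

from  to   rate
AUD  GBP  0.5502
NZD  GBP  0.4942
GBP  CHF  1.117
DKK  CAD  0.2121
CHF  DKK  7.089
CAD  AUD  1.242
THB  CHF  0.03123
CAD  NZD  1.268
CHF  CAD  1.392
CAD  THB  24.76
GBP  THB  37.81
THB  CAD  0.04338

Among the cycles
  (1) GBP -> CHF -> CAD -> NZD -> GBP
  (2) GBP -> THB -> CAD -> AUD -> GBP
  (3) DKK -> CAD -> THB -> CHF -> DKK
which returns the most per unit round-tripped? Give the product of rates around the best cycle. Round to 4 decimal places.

(1) 1.117 × 1.392 × 1.268 × 0.4942 = 0.97435
(2) 37.81 × 0.04338 × 1.242 × 0.5502 = 1.12083
(3) 0.2121 × 24.76 × 0.03123 × 7.089 = 1.16265
Highest is cycle (3) at 1.1626 (>1, arbitrage).

1.1626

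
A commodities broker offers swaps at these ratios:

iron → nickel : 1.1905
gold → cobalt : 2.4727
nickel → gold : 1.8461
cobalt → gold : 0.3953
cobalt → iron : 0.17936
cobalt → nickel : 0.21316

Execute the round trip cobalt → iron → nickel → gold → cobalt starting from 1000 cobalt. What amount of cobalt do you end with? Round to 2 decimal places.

1000 cobalt × 0.17936 = 179.36 iron
179.36 iron × 1.1905 = 213.52808 nickel
213.52808 nickel × 1.8461 = 394.194188488 gold
394.194188488 gold × 2.4727 = 974.7239698742776 cobalt

974.72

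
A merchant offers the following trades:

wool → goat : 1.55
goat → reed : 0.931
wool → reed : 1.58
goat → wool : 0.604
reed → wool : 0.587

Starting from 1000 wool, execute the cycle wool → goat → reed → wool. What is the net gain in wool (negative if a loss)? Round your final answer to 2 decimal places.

-152.93

1000 wool × 1.55 = 1550 goat
1550 goat × 0.931 = 1443.05 reed
1443.05 reed × 0.587 = 847.07035 wool
Net change: 847.07035 − 1000 = -152.92965 wool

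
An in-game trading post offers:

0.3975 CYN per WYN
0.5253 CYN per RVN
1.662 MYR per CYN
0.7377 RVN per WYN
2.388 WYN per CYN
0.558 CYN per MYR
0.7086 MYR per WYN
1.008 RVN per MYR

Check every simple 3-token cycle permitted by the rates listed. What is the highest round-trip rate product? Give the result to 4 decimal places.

0.9442

CYN→WYN→MYR→CYN: 2.388 × 0.7086 × 0.558 = 0.94421
CYN→WYN→RVN→CYN: 2.388 × 0.7377 × 0.5253 = 0.92538
CYN→MYR→RVN→CYN: 1.662 × 1.008 × 0.5253 = 0.88003
Maximum is CYN→WYN→MYR→CYN at 0.9442; no arbitrage — every cycle loses value.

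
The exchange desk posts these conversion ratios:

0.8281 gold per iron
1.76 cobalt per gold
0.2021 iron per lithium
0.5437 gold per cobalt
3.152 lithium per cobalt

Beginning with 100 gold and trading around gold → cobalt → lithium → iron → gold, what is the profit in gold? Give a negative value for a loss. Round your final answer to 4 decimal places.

-7.1573

100 gold × 1.76 = 176 cobalt
176 cobalt × 3.152 = 554.752 lithium
554.752 lithium × 0.2021 = 112.1153792 iron
112.1153792 iron × 0.8281 = 92.84274551552 gold
Net change: 92.84274551552 − 100 = -7.15725448448 gold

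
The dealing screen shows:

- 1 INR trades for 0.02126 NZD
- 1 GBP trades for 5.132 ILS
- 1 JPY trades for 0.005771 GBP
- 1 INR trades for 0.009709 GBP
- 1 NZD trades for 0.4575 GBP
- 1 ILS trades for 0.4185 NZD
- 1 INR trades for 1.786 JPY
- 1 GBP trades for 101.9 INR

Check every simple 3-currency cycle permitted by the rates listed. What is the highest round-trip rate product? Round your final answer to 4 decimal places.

1.0503

JPY→GBP→INR→JPY: 0.005771 × 101.9 × 1.786 = 1.05028
GBP→INR→NZD→GBP: 101.9 × 0.02126 × 0.4575 = 0.99113
GBP→ILS→NZD→GBP: 5.132 × 0.4185 × 0.4575 = 0.98259
Maximum is JPY→GBP→INR→JPY at 1.0503; arbitrage exists.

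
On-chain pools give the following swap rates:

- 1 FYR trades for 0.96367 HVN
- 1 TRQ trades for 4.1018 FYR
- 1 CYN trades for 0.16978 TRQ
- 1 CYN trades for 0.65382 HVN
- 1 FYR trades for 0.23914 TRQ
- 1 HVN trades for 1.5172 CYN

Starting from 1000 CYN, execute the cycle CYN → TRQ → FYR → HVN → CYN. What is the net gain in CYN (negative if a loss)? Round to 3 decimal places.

18.198

1000 CYN × 0.16978 = 169.78 TRQ
169.78 TRQ × 4.1018 = 696.403604 FYR
696.403604 FYR × 0.96367 = 671.10326106668 HVN
671.10326106668 HVN × 1.5172 = 1018.197867690366896 CYN
Net change: 1018.197867690366896 − 1000 = 18.197867690366896 CYN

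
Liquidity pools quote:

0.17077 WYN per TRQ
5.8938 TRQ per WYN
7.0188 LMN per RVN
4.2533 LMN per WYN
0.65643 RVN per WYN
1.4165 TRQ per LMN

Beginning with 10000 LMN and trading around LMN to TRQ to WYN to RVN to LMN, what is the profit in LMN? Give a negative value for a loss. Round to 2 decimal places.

1144.98

10000 LMN × 1.4165 = 14165 TRQ
14165 TRQ × 0.17077 = 2418.95705 WYN
2418.95705 WYN × 0.65643 = 1587.8759763315 RVN
1587.8759763315 RVN × 7.0188 = 11144.9839026755322 LMN
Net change: 11144.9839026755322 − 10000 = 1144.9839026755322 LMN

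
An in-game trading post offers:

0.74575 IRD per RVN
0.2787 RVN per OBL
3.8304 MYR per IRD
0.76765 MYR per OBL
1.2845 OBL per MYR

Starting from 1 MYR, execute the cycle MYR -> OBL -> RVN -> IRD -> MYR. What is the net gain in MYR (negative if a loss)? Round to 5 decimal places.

0.02261

1 MYR × 1.2845 = 1.2845 OBL
1.2845 OBL × 0.2787 = 0.35799015 RVN
0.35799015 RVN × 0.74575 = 0.2669711543625 IRD
0.2669711543625 IRD × 3.8304 = 1.02260630967012 MYR
Net change: 1.02260630967012 − 1 = 0.02260630967012 MYR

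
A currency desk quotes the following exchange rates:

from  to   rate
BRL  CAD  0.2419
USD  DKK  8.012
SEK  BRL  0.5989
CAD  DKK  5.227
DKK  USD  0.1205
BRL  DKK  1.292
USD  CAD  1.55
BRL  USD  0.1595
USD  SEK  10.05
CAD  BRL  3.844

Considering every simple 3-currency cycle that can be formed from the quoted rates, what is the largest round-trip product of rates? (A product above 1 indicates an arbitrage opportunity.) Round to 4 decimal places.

CAD→DKK→USD→CAD: 5.227 × 0.1205 × 1.55 = 0.97627
BRL→USD→SEK→BRL: 0.1595 × 10.05 × 0.5989 = 0.96002
CAD→BRL→USD→CAD: 3.844 × 0.1595 × 1.55 = 0.95033
Maximum is CAD→DKK→USD→CAD at 0.9763; no arbitrage — every cycle loses value.

0.9763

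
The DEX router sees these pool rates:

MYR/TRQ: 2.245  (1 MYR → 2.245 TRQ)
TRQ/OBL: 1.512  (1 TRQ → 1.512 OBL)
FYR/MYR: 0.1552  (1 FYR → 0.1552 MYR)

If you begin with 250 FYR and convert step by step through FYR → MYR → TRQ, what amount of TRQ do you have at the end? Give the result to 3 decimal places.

87.106

250 FYR × 0.1552 = 38.8 MYR
38.8 MYR × 2.245 = 87.106 TRQ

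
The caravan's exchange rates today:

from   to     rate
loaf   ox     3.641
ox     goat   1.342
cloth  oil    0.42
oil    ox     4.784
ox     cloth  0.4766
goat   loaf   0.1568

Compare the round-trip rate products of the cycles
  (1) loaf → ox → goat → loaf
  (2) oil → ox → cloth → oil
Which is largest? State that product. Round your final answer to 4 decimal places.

0.9576

(1) 3.641 × 1.342 × 0.1568 = 0.76616
(2) 4.784 × 0.4766 × 0.42 = 0.95762
Highest is cycle (2) at 0.9576 (≤1, no arbitrage).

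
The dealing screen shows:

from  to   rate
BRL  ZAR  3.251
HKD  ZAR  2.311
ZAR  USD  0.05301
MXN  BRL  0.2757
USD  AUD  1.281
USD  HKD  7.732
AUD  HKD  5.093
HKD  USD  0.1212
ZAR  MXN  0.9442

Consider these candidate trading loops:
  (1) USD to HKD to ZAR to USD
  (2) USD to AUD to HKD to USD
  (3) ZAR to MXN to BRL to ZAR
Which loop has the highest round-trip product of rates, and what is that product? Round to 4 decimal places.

(1) 7.732 × 2.311 × 0.05301 = 0.94722
(2) 1.281 × 5.093 × 0.1212 = 0.79072
(3) 0.9442 × 0.2757 × 3.251 = 0.84629
Highest is cycle (1) at 0.9472 (≤1, no arbitrage).

0.9472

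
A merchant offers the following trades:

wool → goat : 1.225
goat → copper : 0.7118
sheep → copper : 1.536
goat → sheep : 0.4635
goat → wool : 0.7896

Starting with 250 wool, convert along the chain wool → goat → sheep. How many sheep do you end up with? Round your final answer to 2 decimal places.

141.95

250 wool × 1.225 = 306.25 goat
306.25 goat × 0.4635 = 141.946875 sheep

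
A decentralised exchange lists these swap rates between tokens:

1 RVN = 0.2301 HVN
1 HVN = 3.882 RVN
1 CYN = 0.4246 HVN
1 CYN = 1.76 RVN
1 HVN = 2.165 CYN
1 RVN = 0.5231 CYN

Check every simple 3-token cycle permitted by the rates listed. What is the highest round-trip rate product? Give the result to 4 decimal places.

HVN→CYN→RVN→HVN: 2.165 × 1.76 × 0.2301 = 0.87677
HVN→RVN→CYN→HVN: 3.882 × 0.5231 × 0.4246 = 0.86222
Maximum is HVN→CYN→RVN→HVN at 0.8768; no arbitrage — every cycle loses value.

0.8768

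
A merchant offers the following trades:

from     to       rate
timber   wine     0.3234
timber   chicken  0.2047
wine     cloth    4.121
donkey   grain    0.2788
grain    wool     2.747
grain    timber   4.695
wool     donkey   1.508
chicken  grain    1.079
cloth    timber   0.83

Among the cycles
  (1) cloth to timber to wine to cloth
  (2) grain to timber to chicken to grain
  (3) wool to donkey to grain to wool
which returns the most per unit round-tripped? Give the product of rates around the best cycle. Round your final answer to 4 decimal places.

(1) 0.83 × 0.3234 × 4.121 = 1.10617
(2) 4.695 × 0.2047 × 1.079 = 1.03699
(3) 1.508 × 0.2788 × 2.747 = 1.15492
Highest is cycle (3) at 1.1549 (>1, arbitrage).

1.1549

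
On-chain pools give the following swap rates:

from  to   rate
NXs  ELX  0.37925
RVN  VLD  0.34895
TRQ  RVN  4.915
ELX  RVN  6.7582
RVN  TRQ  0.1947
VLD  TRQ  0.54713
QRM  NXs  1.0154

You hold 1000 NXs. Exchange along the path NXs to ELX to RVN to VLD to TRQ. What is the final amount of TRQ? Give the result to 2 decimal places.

489.34

1000 NXs × 0.37925 = 379.25 ELX
379.25 ELX × 6.7582 = 2563.04735 RVN
2563.04735 RVN × 0.34895 = 894.3753727825 VLD
894.3753727825 VLD × 0.54713 = 489.339597710489225 TRQ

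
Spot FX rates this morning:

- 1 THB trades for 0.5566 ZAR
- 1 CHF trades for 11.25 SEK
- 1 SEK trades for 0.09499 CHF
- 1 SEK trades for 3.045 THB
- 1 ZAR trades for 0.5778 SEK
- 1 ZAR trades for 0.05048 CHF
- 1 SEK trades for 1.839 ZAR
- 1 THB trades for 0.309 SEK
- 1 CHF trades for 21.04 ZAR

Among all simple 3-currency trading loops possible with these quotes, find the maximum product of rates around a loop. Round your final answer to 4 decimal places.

1.1548

ZAR→SEK→CHF→ZAR: 0.5778 × 0.09499 × 21.04 = 1.15479
ZAR→CHF→SEK→ZAR: 0.05048 × 11.25 × 1.839 = 1.04437
ZAR→SEK→THB→ZAR: 0.5778 × 3.045 × 0.5566 = 0.97928
Maximum is ZAR→SEK→CHF→ZAR at 1.1548; arbitrage exists.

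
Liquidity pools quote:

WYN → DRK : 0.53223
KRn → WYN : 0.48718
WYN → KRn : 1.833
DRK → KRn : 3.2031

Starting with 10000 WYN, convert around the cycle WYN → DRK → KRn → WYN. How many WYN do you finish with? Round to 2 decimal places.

10000 WYN × 0.53223 = 5322.3 DRK
5322.3 DRK × 3.2031 = 17047.85913 KRn
17047.85913 KRn × 0.48718 = 8305.3760109534 WYN

8305.38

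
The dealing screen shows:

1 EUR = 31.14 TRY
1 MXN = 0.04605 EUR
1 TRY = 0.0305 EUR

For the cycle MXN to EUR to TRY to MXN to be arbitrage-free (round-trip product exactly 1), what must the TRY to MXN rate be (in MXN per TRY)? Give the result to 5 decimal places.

Known legs of the cycle: 0.04605 × 31.14 = 1.433997
For no arbitrage the full-cycle product must be 1, so the missing rate is 1 / 1.433997 ≈ 0.6973515.

0.69735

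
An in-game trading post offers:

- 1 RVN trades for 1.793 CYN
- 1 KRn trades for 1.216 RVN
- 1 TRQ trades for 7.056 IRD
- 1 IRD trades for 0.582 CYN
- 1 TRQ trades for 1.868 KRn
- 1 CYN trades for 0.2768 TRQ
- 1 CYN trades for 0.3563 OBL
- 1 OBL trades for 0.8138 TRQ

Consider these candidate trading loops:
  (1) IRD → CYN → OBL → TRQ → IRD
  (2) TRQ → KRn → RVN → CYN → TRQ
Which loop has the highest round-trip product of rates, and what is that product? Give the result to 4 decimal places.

(1) 0.582 × 0.3563 × 0.8138 × 7.056 = 1.19073
(2) 1.868 × 1.216 × 1.793 × 0.2768 = 1.12734
Highest is cycle (1) at 1.1907 (>1, arbitrage).

1.1907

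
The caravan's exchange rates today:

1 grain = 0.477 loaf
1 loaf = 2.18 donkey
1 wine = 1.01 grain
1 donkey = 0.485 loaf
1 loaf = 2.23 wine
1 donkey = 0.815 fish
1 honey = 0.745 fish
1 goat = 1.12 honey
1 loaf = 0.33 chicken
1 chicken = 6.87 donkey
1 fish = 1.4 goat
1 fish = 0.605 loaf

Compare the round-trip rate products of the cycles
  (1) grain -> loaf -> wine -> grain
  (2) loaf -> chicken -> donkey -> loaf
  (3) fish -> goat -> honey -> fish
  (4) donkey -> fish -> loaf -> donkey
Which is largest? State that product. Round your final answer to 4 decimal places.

1.1682

(1) 0.477 × 2.23 × 1.01 = 1.07435
(2) 0.33 × 6.87 × 0.485 = 1.09954
(3) 1.4 × 1.12 × 0.745 = 1.16816
(4) 0.815 × 0.605 × 2.18 = 1.07490
Highest is cycle (3) at 1.1682 (>1, arbitrage).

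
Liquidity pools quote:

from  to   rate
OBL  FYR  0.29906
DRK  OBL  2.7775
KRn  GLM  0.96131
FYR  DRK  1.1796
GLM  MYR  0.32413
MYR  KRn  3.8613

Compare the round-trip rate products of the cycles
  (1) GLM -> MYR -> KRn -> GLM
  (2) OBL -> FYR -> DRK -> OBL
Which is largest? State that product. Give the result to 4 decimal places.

1.2031

(1) 0.32413 × 3.8613 × 0.96131 = 1.20314
(2) 0.29906 × 1.1796 × 2.7775 = 0.97982
Highest is cycle (1) at 1.2031 (>1, arbitrage).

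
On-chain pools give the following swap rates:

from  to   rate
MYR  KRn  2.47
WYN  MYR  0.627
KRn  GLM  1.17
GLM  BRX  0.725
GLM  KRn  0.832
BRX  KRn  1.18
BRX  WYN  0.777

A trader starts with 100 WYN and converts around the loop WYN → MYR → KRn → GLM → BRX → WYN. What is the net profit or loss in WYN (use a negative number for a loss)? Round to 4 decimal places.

100 WYN × 0.627 = 62.7 MYR
62.7 MYR × 2.47 = 154.869 KRn
154.869 KRn × 1.17 = 181.19673 GLM
181.19673 GLM × 0.725 = 131.36762925 BRX
131.36762925 BRX × 0.777 = 102.07264792725 WYN
Net change: 102.07264792725 − 100 = 2.07264792725 WYN

2.0726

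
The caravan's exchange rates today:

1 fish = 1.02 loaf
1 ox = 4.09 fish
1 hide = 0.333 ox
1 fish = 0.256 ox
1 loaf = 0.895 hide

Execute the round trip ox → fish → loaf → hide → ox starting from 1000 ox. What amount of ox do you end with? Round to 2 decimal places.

1000 ox × 4.09 = 4090 fish
4090 fish × 1.02 = 4171.8 loaf
4171.8 loaf × 0.895 = 3733.761 hide
3733.761 hide × 0.333 = 1243.342413 ox

1243.34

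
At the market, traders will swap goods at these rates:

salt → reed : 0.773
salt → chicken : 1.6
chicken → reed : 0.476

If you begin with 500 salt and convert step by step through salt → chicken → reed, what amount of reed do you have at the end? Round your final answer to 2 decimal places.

380.80

500 salt × 1.6 = 800 chicken
800 chicken × 0.476 = 380.8 reed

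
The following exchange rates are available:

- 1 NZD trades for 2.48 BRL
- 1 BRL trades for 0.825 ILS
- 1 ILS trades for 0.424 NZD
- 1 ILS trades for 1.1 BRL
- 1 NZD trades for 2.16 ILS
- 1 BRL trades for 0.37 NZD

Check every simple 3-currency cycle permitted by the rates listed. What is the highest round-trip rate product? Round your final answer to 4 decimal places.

0.8791

NZD→ILS→BRL→NZD: 2.16 × 1.1 × 0.37 = 0.87912
NZD→BRL→ILS→NZD: 2.48 × 0.825 × 0.424 = 0.86750
Maximum is NZD→ILS→BRL→NZD at 0.8791; no arbitrage — every cycle loses value.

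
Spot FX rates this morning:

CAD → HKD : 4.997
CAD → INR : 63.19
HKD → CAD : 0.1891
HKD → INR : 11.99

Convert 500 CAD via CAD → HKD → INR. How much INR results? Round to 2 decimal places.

500 CAD × 4.997 = 2498.5 HKD
2498.5 HKD × 11.99 = 29957.015 INR

29957.02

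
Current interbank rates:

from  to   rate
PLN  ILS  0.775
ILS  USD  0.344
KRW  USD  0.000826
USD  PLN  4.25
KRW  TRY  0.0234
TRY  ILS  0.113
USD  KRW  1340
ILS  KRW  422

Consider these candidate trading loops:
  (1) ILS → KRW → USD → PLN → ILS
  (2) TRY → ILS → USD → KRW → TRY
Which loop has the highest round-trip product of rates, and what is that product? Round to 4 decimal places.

(1) 422 × 0.000826 × 4.25 × 0.775 = 1.14811
(2) 0.113 × 0.344 × 1340 × 0.0234 = 1.21887
Highest is cycle (2) at 1.2189 (>1, arbitrage).

1.2189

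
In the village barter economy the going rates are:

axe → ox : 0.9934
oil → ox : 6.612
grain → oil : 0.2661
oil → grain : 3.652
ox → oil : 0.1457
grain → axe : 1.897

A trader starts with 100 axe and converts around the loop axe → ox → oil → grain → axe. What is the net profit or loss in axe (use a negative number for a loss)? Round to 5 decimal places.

0.27249

100 axe × 0.9934 = 99.34 ox
99.34 ox × 0.1457 = 14.473838 oil
14.473838 oil × 3.652 = 52.858456376 grain
52.858456376 grain × 1.897 = 100.272491745272 axe
Net change: 100.272491745272 − 100 = 0.272491745272 axe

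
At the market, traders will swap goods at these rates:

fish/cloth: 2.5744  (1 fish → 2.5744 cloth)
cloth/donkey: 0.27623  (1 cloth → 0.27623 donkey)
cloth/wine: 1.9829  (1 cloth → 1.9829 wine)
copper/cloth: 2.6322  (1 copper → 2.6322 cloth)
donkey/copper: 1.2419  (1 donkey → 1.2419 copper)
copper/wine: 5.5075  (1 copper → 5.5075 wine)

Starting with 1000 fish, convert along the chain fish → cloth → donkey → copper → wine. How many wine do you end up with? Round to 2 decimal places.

4863.94

1000 fish × 2.5744 = 2574.4 cloth
2574.4 cloth × 0.27623 = 711.126512 donkey
711.126512 donkey × 1.2419 = 883.1480152528 copper
883.1480152528 copper × 5.5075 = 4863.937694004796 wine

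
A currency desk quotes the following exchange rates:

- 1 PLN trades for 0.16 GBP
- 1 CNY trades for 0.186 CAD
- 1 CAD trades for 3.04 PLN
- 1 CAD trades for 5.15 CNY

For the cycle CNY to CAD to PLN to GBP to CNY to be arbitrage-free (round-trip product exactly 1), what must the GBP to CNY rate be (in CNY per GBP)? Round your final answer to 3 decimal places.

11.053

Known legs of the cycle: 0.186 × 3.04 × 0.16 = 0.0904704
For no arbitrage the full-cycle product must be 1, so the missing rate is 1 / 0.0904704 ≈ 11.05334.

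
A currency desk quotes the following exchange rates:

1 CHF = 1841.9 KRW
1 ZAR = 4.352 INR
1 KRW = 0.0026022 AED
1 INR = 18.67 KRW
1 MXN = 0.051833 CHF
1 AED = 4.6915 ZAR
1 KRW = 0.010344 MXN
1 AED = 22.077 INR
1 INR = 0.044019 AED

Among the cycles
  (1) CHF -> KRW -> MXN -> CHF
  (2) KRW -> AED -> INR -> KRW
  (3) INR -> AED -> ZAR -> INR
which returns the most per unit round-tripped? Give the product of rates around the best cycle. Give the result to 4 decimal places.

1.0726

(1) 1841.9 × 0.010344 × 0.051833 = 0.98755
(2) 0.0026022 × 22.077 × 18.67 = 1.07257
(3) 0.044019 × 4.6915 × 4.352 = 0.89875
Highest is cycle (2) at 1.0726 (>1, arbitrage).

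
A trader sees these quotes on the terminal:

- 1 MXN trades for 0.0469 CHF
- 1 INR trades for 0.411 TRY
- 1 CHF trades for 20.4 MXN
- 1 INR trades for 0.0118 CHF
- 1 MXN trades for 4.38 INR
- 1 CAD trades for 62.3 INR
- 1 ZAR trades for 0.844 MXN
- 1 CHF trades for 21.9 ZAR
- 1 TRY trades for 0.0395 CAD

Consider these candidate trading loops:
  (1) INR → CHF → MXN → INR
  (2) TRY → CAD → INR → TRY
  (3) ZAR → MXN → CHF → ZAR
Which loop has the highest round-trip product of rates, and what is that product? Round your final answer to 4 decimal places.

(1) 0.0118 × 20.4 × 4.38 = 1.05435
(2) 0.0395 × 62.3 × 0.411 = 1.01141
(3) 0.844 × 0.0469 × 21.9 = 0.86688
Highest is cycle (1) at 1.0544 (>1, arbitrage).

1.0544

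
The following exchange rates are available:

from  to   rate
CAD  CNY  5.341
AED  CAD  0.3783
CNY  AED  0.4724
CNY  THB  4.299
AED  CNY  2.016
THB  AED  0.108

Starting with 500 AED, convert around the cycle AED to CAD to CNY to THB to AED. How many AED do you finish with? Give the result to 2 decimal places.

500 AED × 0.3783 = 189.15 CAD
189.15 CAD × 5.341 = 1010.25015 CNY
1010.25015 CNY × 4.299 = 4343.06539485 THB
4343.06539485 THB × 0.108 = 469.0510626438 AED

469.05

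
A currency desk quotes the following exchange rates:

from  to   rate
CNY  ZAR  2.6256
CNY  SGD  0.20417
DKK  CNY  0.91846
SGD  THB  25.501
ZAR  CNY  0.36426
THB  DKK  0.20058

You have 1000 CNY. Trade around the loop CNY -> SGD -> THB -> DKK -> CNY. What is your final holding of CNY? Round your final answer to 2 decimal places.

959.17

1000 CNY × 0.20417 = 204.17 SGD
204.17 SGD × 25.501 = 5206.53917 THB
5206.53917 THB × 0.20058 = 1044.3276267186 DKK
1044.3276267186 DKK × 0.91846 = 959.173152035965356 CNY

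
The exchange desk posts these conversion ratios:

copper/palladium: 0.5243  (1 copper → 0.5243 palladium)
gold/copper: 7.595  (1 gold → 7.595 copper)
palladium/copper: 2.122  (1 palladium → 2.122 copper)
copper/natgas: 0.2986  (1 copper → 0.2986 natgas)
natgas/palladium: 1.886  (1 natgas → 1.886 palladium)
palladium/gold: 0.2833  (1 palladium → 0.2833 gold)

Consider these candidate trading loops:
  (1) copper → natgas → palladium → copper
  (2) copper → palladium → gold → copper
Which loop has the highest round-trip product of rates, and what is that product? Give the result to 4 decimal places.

1.1950

(1) 0.2986 × 1.886 × 2.122 = 1.19502
(2) 0.5243 × 0.2833 × 7.595 = 1.12812
Highest is cycle (1) at 1.1950 (>1, arbitrage).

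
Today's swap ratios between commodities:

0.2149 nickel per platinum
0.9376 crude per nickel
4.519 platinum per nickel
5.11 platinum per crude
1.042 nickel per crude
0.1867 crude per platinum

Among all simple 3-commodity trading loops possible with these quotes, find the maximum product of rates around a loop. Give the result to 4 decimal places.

platinum→nickel→crude→platinum: 0.2149 × 0.9376 × 5.11 = 1.02962
platinum→crude→nickel→platinum: 0.1867 × 1.042 × 4.519 = 0.87913
Maximum is platinum→nickel→crude→platinum at 1.0296; arbitrage exists.

1.0296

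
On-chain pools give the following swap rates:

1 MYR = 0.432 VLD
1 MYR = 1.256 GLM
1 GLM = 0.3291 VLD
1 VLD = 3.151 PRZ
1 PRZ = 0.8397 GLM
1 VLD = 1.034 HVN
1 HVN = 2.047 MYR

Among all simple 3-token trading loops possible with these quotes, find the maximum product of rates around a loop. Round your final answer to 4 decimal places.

MYR→VLD→HVN→MYR: 0.432 × 1.034 × 2.047 = 0.91437
GLM→VLD→PRZ→GLM: 0.3291 × 3.151 × 0.8397 = 0.87076
Maximum is MYR→VLD→HVN→MYR at 0.9144; no arbitrage — every cycle loses value.

0.9144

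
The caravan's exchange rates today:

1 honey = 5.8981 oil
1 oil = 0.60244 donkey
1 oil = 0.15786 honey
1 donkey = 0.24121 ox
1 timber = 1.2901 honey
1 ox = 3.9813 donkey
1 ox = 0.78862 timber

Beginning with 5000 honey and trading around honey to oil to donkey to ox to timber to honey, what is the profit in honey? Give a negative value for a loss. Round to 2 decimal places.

5000 honey × 5.8981 = 29490.5 oil
29490.5 oil × 0.60244 = 17766.25682 donkey
17766.25682 donkey × 0.24121 = 4285.3988075522 ox
4285.3988075522 ox × 0.78862 = 3379.551207611815964 timber
3379.551207611815964 timber × 1.2901 = 4359.9590129400037751564 honey
Net change: 4359.9590129400037751564 − 5000 = -640.0409870599962248436 honey

-640.04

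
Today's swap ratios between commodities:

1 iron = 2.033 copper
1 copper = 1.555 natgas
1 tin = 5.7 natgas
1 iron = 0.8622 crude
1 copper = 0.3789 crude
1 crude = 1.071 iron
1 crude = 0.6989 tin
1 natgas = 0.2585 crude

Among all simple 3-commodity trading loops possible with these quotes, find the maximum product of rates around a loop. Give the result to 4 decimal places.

tin→natgas→crude→tin: 5.7 × 0.2585 × 0.6989 = 1.02979
crude→iron→copper→crude: 1.071 × 2.033 × 0.3789 = 0.82500
Maximum is tin→natgas→crude→tin at 1.0298; arbitrage exists.

1.0298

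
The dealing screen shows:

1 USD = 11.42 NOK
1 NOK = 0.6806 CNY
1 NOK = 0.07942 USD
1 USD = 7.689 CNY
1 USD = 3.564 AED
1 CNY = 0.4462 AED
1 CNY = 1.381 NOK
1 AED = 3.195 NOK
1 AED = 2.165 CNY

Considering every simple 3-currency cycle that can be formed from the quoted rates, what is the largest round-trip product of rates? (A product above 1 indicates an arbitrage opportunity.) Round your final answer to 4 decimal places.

0.9703

NOK→CNY→AED→NOK: 0.6806 × 0.4462 × 3.195 = 0.97027
USD→AED→NOK→USD: 3.564 × 3.195 × 0.07942 = 0.90435
USD→CNY→NOK→USD: 7.689 × 1.381 × 0.07942 = 0.84332
Maximum is NOK→CNY→AED→NOK at 0.9703; no arbitrage — every cycle loses value.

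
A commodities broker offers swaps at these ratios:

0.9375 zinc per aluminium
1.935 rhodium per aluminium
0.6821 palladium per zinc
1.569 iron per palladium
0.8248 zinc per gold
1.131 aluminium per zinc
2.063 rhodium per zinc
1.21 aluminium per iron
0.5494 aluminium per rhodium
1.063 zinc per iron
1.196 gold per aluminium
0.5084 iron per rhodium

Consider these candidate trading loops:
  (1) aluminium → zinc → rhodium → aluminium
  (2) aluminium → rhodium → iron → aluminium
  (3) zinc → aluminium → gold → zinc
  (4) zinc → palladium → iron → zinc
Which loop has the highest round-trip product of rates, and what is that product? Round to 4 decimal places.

(1) 0.9375 × 2.063 × 0.5494 = 1.06257
(2) 1.935 × 0.5084 × 1.21 = 1.19034
(3) 1.131 × 1.196 × 0.8248 = 1.11569
(4) 0.6821 × 1.569 × 1.063 = 1.13764
Highest is cycle (2) at 1.1903 (>1, arbitrage).

1.1903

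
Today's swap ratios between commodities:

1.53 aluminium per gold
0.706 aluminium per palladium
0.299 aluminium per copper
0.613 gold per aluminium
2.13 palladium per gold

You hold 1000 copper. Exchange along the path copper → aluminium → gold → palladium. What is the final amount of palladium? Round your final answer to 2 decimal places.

1000 copper × 0.299 = 299 aluminium
299 aluminium × 0.613 = 183.287 gold
183.287 gold × 2.13 = 390.40131 palladium

390.40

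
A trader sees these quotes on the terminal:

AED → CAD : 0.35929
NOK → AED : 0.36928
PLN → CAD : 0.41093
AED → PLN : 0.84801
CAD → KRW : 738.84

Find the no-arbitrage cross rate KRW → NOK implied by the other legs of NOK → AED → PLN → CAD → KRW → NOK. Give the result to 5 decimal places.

0.01052

Known legs of the cycle: 0.36928 × 0.84801 × 0.41093 × 738.84 = 95.07689901795361536
For no arbitrage the full-cycle product must be 1, so the missing rate is 1 / 95.07689901795361536 ≈ 0.0105178.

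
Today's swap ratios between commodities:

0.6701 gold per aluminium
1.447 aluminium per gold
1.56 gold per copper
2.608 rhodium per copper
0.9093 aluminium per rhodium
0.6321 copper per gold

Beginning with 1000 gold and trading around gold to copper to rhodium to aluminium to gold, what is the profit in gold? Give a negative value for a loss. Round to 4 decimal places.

4.4774

1000 gold × 0.6321 = 632.1 copper
632.1 copper × 2.608 = 1648.5168 rhodium
1648.5168 rhodium × 0.9093 = 1498.99632624 aluminium
1498.99632624 aluminium × 0.6701 = 1004.477438213424 gold
Net change: 1004.477438213424 − 1000 = 4.477438213424 gold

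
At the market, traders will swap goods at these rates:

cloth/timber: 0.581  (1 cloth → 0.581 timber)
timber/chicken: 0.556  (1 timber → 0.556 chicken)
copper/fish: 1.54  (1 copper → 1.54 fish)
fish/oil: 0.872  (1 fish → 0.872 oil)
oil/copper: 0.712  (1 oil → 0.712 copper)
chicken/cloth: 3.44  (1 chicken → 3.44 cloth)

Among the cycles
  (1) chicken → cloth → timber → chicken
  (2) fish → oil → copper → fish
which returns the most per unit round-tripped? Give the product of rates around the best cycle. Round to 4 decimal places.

1.1112

(1) 3.44 × 0.581 × 0.556 = 1.11124
(2) 0.872 × 0.712 × 1.54 = 0.95613
Highest is cycle (1) at 1.1112 (>1, arbitrage).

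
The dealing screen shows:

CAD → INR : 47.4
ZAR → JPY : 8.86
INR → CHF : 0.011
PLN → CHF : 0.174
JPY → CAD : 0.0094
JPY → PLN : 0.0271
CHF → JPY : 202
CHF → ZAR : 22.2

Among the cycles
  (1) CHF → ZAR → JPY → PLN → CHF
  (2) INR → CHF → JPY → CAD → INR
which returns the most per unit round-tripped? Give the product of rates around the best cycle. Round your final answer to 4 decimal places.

(1) 22.2 × 8.86 × 0.0271 × 0.174 = 0.92748
(2) 0.011 × 202 × 0.0094 × 47.4 = 0.99003
Highest is cycle (2) at 0.9900 (≤1, no arbitrage).

0.9900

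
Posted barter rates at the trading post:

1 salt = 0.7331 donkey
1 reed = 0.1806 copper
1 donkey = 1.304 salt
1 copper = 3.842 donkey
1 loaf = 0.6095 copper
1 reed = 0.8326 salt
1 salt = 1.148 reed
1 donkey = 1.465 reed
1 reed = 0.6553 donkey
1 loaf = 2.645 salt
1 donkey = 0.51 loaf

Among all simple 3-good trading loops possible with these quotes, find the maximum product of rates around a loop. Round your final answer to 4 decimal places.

1.1943

copper→donkey→loaf→copper: 3.842 × 0.51 × 0.6095 = 1.19427
reed→copper→donkey→reed: 0.1806 × 3.842 × 1.465 = 1.01651
donkey→loaf→salt→donkey: 0.51 × 2.645 × 0.7331 = 0.98892
reed→donkey→salt→reed: 0.6553 × 1.304 × 1.148 = 0.98098
reed→salt→donkey→reed: 0.8326 × 0.7331 × 1.465 = 0.89421
Maximum is copper→donkey→loaf→copper at 1.1943; arbitrage exists.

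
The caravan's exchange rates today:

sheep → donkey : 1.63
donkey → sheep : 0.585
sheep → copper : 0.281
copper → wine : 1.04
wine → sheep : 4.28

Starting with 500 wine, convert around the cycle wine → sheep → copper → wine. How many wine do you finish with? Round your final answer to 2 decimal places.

625.39

500 wine × 4.28 = 2140 sheep
2140 sheep × 0.281 = 601.34 copper
601.34 copper × 1.04 = 625.3936 wine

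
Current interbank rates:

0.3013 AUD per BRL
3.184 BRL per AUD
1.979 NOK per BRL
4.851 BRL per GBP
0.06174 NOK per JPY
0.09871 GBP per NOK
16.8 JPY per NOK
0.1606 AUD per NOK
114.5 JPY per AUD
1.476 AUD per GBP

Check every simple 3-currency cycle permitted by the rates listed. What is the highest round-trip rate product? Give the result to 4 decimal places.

1.1353

AUD→JPY→NOK→AUD: 114.5 × 0.06174 × 0.1606 = 1.13532
AUD→BRL→NOK→AUD: 3.184 × 1.979 × 0.1606 = 1.01196
BRL→NOK→GBP→BRL: 1.979 × 0.09871 × 4.851 = 0.94763
Maximum is AUD→JPY→NOK→AUD at 1.1353; arbitrage exists.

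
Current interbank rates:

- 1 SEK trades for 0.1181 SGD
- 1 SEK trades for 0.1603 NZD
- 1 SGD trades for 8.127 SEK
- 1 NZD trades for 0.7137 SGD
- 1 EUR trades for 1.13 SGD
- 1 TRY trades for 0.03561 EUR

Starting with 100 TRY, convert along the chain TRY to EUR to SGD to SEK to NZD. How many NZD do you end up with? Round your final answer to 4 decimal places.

100 TRY × 0.03561 = 3.561 EUR
3.561 EUR × 1.13 = 4.02393 SGD
4.02393 SGD × 8.127 = 32.70247911 SEK
32.70247911 SEK × 0.1603 = 5.242207401333 NZD

5.2422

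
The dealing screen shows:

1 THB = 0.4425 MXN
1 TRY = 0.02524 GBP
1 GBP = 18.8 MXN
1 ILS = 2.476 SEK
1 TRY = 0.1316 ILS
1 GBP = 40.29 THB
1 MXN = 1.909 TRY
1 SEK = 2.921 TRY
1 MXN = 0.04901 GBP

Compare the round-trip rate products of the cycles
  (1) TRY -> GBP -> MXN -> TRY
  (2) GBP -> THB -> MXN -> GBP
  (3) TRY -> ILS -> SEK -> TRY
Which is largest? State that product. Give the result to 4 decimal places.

(1) 0.02524 × 18.8 × 1.909 = 0.90584
(2) 40.29 × 0.4425 × 0.04901 = 0.87377
(3) 0.1316 × 2.476 × 2.921 = 0.95178
Highest is cycle (3) at 0.9518 (≤1, no arbitrage).

0.9518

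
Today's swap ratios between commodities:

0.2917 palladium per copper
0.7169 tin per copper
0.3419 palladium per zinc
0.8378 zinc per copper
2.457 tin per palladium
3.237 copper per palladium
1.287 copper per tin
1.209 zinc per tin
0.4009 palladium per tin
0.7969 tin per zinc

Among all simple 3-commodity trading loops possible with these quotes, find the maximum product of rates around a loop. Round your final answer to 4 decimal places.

zinc→palladium→tin→zinc: 0.3419 × 2.457 × 1.209 = 1.01562
tin→palladium→copper→tin: 0.4009 × 3.237 × 0.7169 = 0.93033
zinc→palladium→copper→zinc: 0.3419 × 3.237 × 0.8378 = 0.92722
tin→copper→palladium→tin: 1.287 × 0.2917 × 2.457 = 0.92240
zinc→tin→copper→zinc: 0.7969 × 1.287 × 0.8378 = 0.85926
Maximum is zinc→palladium→tin→zinc at 1.0156; arbitrage exists.

1.0156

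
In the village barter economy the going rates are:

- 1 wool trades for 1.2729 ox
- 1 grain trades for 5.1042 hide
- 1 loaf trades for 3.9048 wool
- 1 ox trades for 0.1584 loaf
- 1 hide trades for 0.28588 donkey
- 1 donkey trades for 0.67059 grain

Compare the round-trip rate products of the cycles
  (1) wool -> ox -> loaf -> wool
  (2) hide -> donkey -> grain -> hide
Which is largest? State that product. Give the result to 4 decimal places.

0.9785

(1) 1.2729 × 0.1584 × 3.9048 = 0.78731
(2) 0.28588 × 0.67059 × 5.1042 = 0.97852
Highest is cycle (2) at 0.9785 (≤1, no arbitrage).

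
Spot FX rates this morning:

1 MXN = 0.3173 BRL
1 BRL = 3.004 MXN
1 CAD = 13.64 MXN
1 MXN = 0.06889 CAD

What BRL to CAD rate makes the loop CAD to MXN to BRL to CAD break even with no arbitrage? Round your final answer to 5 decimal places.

0.23106

Known legs of the cycle: 13.64 × 0.3173 = 4.327972
For no arbitrage the full-cycle product must be 1, so the missing rate is 1 / 4.327972 ≈ 0.2310551.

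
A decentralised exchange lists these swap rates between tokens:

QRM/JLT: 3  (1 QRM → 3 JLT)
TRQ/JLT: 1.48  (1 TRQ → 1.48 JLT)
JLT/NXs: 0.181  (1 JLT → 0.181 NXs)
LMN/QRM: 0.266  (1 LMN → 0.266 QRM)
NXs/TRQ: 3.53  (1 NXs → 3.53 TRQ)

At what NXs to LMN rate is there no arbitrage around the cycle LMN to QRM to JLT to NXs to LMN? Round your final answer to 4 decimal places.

Known legs of the cycle: 0.266 × 3 × 0.181 = 0.144438
For no arbitrage the full-cycle product must be 1, so the missing rate is 1 / 0.144438 ≈ 6.923386.

6.9234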